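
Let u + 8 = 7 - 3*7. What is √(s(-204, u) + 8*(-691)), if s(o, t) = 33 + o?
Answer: I*√5699 ≈ 75.492*I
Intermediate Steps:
u = -22 (u = -8 + (7 - 3*7) = -8 + (7 - 21) = -8 - 14 = -22)
√(s(-204, u) + 8*(-691)) = √((33 - 204) + 8*(-691)) = √(-171 - 5528) = √(-5699) = I*√5699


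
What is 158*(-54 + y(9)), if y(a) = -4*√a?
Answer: -10428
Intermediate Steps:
158*(-54 + y(9)) = 158*(-54 - 4*√9) = 158*(-54 - 4*3) = 158*(-54 - 12) = 158*(-66) = -10428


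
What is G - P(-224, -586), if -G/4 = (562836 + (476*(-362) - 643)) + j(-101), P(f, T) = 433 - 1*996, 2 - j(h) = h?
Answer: -1559373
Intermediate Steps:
j(h) = 2 - h
P(f, T) = -563 (P(f, T) = 433 - 996 = -563)
G = -1559936 (G = -4*((562836 + (476*(-362) - 643)) + (2 - 1*(-101))) = -4*((562836 + (-172312 - 643)) + (2 + 101)) = -4*((562836 - 172955) + 103) = -4*(389881 + 103) = -4*389984 = -1559936)
G - P(-224, -586) = -1559936 - 1*(-563) = -1559936 + 563 = -1559373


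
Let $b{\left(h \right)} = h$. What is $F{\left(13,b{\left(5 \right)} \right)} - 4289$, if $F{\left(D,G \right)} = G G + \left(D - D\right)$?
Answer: $-4264$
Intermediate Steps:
$F{\left(D,G \right)} = G^{2}$ ($F{\left(D,G \right)} = G^{2} + 0 = G^{2}$)
$F{\left(13,b{\left(5 \right)} \right)} - 4289 = 5^{2} - 4289 = 25 - 4289 = -4264$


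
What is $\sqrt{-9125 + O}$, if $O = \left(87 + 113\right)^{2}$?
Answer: $5 \sqrt{1235} \approx 175.71$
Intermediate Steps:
$O = 40000$ ($O = 200^{2} = 40000$)
$\sqrt{-9125 + O} = \sqrt{-9125 + 40000} = \sqrt{30875} = 5 \sqrt{1235}$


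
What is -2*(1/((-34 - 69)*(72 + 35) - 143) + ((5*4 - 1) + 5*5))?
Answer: -491215/5582 ≈ -88.000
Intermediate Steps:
-2*(1/((-34 - 69)*(72 + 35) - 143) + ((5*4 - 1) + 5*5)) = -2*(1/(-103*107 - 143) + ((20 - 1) + 25)) = -2*(1/(-11021 - 143) + (19 + 25)) = -2*(1/(-11164) + 44) = -2*(-1/11164 + 44) = -2*491215/11164 = -491215/5582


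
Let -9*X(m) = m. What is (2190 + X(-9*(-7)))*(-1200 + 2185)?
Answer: 2150255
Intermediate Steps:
X(m) = -m/9
(2190 + X(-9*(-7)))*(-1200 + 2185) = (2190 - (-1)*(-7))*(-1200 + 2185) = (2190 - ⅑*63)*985 = (2190 - 7)*985 = 2183*985 = 2150255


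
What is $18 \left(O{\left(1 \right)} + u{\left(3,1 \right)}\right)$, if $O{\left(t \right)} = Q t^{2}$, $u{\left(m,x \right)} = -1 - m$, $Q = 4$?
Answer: $0$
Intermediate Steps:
$O{\left(t \right)} = 4 t^{2}$
$18 \left(O{\left(1 \right)} + u{\left(3,1 \right)}\right) = 18 \left(4 \cdot 1^{2} - 4\right) = 18 \left(4 \cdot 1 - 4\right) = 18 \left(4 - 4\right) = 18 \cdot 0 = 0$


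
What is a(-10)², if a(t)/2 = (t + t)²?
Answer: 640000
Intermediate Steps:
a(t) = 8*t² (a(t) = 2*(t + t)² = 2*(2*t)² = 2*(4*t²) = 8*t²)
a(-10)² = (8*(-10)²)² = (8*100)² = 800² = 640000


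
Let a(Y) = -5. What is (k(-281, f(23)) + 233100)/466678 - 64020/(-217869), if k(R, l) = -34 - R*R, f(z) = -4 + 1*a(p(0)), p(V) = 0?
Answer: 21150475935/33891556394 ≈ 0.62406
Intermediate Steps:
f(z) = -9 (f(z) = -4 + 1*(-5) = -4 - 5 = -9)
k(R, l) = -34 - R²
(k(-281, f(23)) + 233100)/466678 - 64020/(-217869) = ((-34 - 1*(-281)²) + 233100)/466678 - 64020/(-217869) = ((-34 - 1*78961) + 233100)*(1/466678) - 64020*(-1/217869) = ((-34 - 78961) + 233100)*(1/466678) + 21340/72623 = (-78995 + 233100)*(1/466678) + 21340/72623 = 154105*(1/466678) + 21340/72623 = 154105/466678 + 21340/72623 = 21150475935/33891556394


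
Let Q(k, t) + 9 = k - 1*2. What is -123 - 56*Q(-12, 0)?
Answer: 1165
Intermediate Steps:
Q(k, t) = -11 + k (Q(k, t) = -9 + (k - 1*2) = -9 + (k - 2) = -9 + (-2 + k) = -11 + k)
-123 - 56*Q(-12, 0) = -123 - 56*(-11 - 12) = -123 - 56*(-23) = -123 + 1288 = 1165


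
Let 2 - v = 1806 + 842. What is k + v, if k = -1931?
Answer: -4577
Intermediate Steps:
v = -2646 (v = 2 - (1806 + 842) = 2 - 1*2648 = 2 - 2648 = -2646)
k + v = -1931 - 2646 = -4577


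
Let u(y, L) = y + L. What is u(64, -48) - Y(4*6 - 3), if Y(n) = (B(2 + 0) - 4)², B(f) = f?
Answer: 12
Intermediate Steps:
Y(n) = 4 (Y(n) = ((2 + 0) - 4)² = (2 - 4)² = (-2)² = 4)
u(y, L) = L + y
u(64, -48) - Y(4*6 - 3) = (-48 + 64) - 1*4 = 16 - 4 = 12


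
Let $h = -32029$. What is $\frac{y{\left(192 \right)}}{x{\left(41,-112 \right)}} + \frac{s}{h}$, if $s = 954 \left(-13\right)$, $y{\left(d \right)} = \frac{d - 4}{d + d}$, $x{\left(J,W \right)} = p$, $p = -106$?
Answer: $\frac{124697389}{325927104} \approx 0.38259$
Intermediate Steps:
$x{\left(J,W \right)} = -106$
$y{\left(d \right)} = \frac{-4 + d}{2 d}$
$s = -12402$
$\frac{y{\left(192 \right)}}{x{\left(41,-112 \right)}} + \frac{s}{h} = \frac{\frac{1}{2} \cdot \frac{1}{192} \left(-4 + 192\right)}{-106} - \frac{12402}{-32029} = \frac{1}{2} \cdot \frac{1}{192} \cdot 188 \left(- \frac{1}{106}\right) - - \frac{12402}{32029} = \frac{47}{96} \left(- \frac{1}{106}\right) + \frac{12402}{32029} = - \frac{47}{10176} + \frac{12402}{32029} = \frac{124697389}{325927104}$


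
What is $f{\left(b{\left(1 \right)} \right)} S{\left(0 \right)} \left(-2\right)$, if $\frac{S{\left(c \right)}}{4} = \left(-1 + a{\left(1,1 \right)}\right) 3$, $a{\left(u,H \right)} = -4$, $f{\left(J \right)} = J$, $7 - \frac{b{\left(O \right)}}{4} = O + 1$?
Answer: $2400$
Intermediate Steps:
$b{\left(O \right)} = 24 - 4 O$ ($b{\left(O \right)} = 28 - 4 \left(O + 1\right) = 28 - 4 \left(1 + O\right) = 28 - \left(4 + 4 O\right) = 24 - 4 O$)
$S{\left(c \right)} = -60$ ($S{\left(c \right)} = 4 \left(-1 - 4\right) 3 = 4 \left(\left(-5\right) 3\right) = 4 \left(-15\right) = -60$)
$f{\left(b{\left(1 \right)} \right)} S{\left(0 \right)} \left(-2\right) = \left(24 - 4\right) \left(-60\right) \left(-2\right) = 20 \left(-60\right) \left(-2\right) = \left(-1200\right) \left(-2\right) = 2400$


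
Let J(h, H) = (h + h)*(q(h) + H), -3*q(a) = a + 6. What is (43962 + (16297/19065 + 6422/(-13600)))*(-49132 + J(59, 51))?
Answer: -39044112383035781/19446300 ≈ -2.0078e+9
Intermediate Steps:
q(a) = -2 - a/3 (q(a) = -(a + 6)/3 = -(6 + a)/3 = -2 - a/3)
J(h, H) = 2*h*(-2 + H - h/3) (J(h, H) = (h + h)*((-2 - h/3) + H) = (2*h)*(-2 + H - h/3) = 2*h*(-2 + H - h/3))
(43962 + (16297/19065 + 6422/(-13600)))*(-49132 + J(59, 51)) = (43962 + (16297/19065 + 6422/(-13600)))*(-49132 + (⅔)*59*(-6 - 1*59 + 3*51)) = (43962 + (16297*(1/19065) + 6422*(-1/13600)))*(-49132 + (⅔)*59*(-6 - 59 + 153)) = (43962 + (16297/19065 - 3211/6800))*(-49132 + (⅔)*59*88) = (43962 + 9920377/25928400)*(-49132 + 10384/3) = (1139874241177/25928400)*(-137012/3) = -39044112383035781/19446300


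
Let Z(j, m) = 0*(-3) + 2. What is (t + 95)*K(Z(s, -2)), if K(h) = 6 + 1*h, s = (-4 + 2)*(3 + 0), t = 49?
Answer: 1152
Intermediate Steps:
s = -6 (s = -2*3 = -6)
Z(j, m) = 2 (Z(j, m) = 0 + 2 = 2)
K(h) = 6 + h
(t + 95)*K(Z(s, -2)) = (49 + 95)*(6 + 2) = 144*8 = 1152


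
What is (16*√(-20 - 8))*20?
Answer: 640*I*√7 ≈ 1693.3*I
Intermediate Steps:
(16*√(-20 - 8))*20 = (16*√(-28))*20 = (16*(2*I*√7))*20 = (32*I*√7)*20 = 640*I*√7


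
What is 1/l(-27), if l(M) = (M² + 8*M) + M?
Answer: 1/486 ≈ 0.0020576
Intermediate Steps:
l(M) = M² + 9*M
1/l(-27) = 1/(-27*(9 - 27)) = 1/(-27*(-18)) = 1/486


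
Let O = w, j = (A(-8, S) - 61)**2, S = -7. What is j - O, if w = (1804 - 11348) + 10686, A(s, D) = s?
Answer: 3619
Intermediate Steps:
w = 1142 (w = -9544 + 10686 = 1142)
j = 4761 (j = (-8 - 61)**2 = (-69)**2 = 4761)
O = 1142
j - O = 4761 - 1*1142 = 4761 - 1142 = 3619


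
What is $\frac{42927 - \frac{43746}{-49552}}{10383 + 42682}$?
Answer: $\frac{212716245}{262947688} \approx 0.80897$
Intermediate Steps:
$\frac{42927 - \frac{43746}{-49552}}{10383 + 42682} = \frac{42927 - - \frac{21873}{24776}}{53065} = \left(42927 + \frac{21873}{24776}\right) \frac{1}{53065} = \frac{1063581225}{24776} \cdot \frac{1}{53065} = \frac{212716245}{262947688}$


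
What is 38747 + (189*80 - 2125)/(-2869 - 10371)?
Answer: 102599457/2648 ≈ 38746.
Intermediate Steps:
38747 + (189*80 - 2125)/(-2869 - 10371) = 38747 + (15120 - 2125)/(-13240) = 38747 + 12995*(-1/13240) = 38747 - 2599/2648 = 102599457/2648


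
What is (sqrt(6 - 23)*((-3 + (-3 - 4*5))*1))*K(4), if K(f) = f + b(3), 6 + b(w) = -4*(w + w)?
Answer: 676*I*sqrt(17) ≈ 2787.2*I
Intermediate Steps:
b(w) = -6 - 8*w (b(w) = -6 - 4*(w + w) = -6 - 8*w)
K(f) = -30 + f (K(f) = f + (-6 - 8*3) = f + (-6 - 24) = f - 30 = -30 + f)
(sqrt(6 - 23)*((-3 + (-3 - 4*5))*1))*K(4) = (sqrt(6 - 23)*((-3 + (-3 - 4*5))*1))*(-30 + 4) = (sqrt(-17)*((-3 + (-3 - 20))*1))*(-26) = ((I*sqrt(17))*((-3 - 23)*1))*(-26) = ((I*sqrt(17))*(-26*1))*(-26) = ((I*sqrt(17))*(-26))*(-26) = -26*I*sqrt(17)*(-26) = 676*I*sqrt(17)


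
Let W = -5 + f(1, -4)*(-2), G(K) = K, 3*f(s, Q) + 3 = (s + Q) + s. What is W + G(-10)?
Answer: -35/3 ≈ -11.667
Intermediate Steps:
f(s, Q) = -1 + Q/3 + 2*s/3 (f(s, Q) = -1 + ((s + Q) + s)/3 = -1 + ((Q + s) + s)/3 = -1 + (Q + 2*s)/3 = -1 + (Q/3 + 2*s/3) = -1 + Q/3 + 2*s/3)
W = -5/3 (W = -5 + (-1 + (⅓)*(-4) + (⅔)*1)*(-2) = -5 + (-1 - 4/3 + ⅔)*(-2) = -5 - 5/3*(-2) = -5 + 10/3 = -5/3 ≈ -1.6667)
W + G(-10) = -5/3 - 10 = -35/3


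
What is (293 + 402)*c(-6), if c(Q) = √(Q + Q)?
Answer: 1390*I*√3 ≈ 2407.6*I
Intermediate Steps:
c(Q) = √2*√Q (c(Q) = √(2*Q) = √2*√Q)
(293 + 402)*c(-6) = (293 + 402)*(√2*√(-6)) = 695*(√2*(I*√6)) = 695*(2*I*√3) = 1390*I*√3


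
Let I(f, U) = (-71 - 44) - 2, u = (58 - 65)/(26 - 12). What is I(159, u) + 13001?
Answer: 12884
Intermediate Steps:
u = -½ (u = -7/14 = -7*1/14 = -½ ≈ -0.50000)
I(f, U) = -117 (I(f, U) = -115 - 2 = -117)
I(159, u) + 13001 = -117 + 13001 = 12884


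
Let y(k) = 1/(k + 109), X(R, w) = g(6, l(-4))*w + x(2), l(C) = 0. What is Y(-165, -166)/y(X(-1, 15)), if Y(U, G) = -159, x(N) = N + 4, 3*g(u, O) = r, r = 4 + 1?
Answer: -22260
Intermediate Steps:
r = 5
g(u, O) = 5/3 (g(u, O) = (1/3)*5 = 5/3)
x(N) = 4 + N
X(R, w) = 6 + 5*w/3 (X(R, w) = 5*w/3 + (4 + 2) = 5*w/3 + 6 = 6 + 5*w/3)
y(k) = 1/(109 + k)
Y(-165, -166)/y(X(-1, 15)) = -(18285 + 3975) = -159/(1/(109 + (6 + 25))) = -159/(1/(109 + 31)) = -159/(1/140) = -159/1/140 = -159*140 = -22260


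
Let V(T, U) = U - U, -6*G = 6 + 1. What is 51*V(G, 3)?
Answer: 0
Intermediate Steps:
G = -7/6 (G = -(6 + 1)/6 = -1/6*7 = -7/6 ≈ -1.1667)
V(T, U) = 0
51*V(G, 3) = 51*0 = 0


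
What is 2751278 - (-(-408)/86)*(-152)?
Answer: 118335962/43 ≈ 2.7520e+6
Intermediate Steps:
2751278 - (-(-408)/86)*(-152) = 2751278 - (-68*(-3/43))*(-152) = 2751278 - 204*(-152)/43 = 2751278 - 1*(-31008/43) = 2751278 + 31008/43 = 118335962/43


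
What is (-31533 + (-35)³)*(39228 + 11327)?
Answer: -3761696440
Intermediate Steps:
(-31533 + (-35)³)*(39228 + 11327) = (-31533 - 42875)*50555 = -74408*50555 = -3761696440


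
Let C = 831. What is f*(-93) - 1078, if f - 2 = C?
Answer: -78547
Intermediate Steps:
f = 833 (f = 2 + 831 = 833)
f*(-93) - 1078 = 833*(-93) - 1078 = -77469 - 1078 = -78547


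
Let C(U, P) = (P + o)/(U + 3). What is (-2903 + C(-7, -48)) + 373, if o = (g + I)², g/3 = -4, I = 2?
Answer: -2543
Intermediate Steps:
g = -12 (g = 3*(-4) = -12)
o = 100 (o = (-12 + 2)² = (-10)² = 100)
C(U, P) = (100 + P)/(3 + U) (C(U, P) = (P + 100)/(U + 3) = (100 + P)/(3 + U))
(-2903 + C(-7, -48)) + 373 = (-2903 + (100 - 48)/(3 - 7)) + 373 = (-2903 + 52/(-4)) + 373 = (-2903 - ¼*52) + 373 = (-2903 - 13) + 373 = -2916 + 373 = -2543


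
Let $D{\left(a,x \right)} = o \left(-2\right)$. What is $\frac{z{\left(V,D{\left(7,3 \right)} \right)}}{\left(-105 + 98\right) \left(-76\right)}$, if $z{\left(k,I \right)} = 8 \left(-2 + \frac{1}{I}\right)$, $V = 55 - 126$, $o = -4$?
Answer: $- \frac{15}{532} \approx -0.028196$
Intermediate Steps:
$V = -71$ ($V = 55 - 126 = -71$)
$D{\left(a,x \right)} = 8$ ($D{\left(a,x \right)} = \left(-4\right) \left(-2\right) = 8$)
$z{\left(k,I \right)} = -16 + \frac{8}{I}$
$\frac{z{\left(V,D{\left(7,3 \right)} \right)}}{\left(-105 + 98\right) \left(-76\right)} = \frac{-16 + \frac{8}{8}}{\left(-105 + 98\right) \left(-76\right)} = \frac{-16 + 8 \cdot \frac{1}{8}}{\left(-7\right) \left(-76\right)} = \frac{-16 + 1}{532} = \left(-15\right) \frac{1}{532} = - \frac{15}{532}$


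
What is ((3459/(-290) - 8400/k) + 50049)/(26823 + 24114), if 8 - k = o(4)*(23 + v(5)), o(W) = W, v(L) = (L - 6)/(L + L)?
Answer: 1012945653/1029097190 ≈ 0.98431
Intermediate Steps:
v(L) = (-6 + L)/(2*L) (v(L) = (-6 + L)/((2*L)) = (-6 + L)*(1/(2*L)) = (-6 + L)/(2*L))
k = -418/5 (k = 8 - 4*(23 + (1/2)*(-6 + 5)/5) = 8 - 4*(23 + (1/2)*(1/5)*(-1)) = 8 - 4*(23 - 1/10) = 8 - 4*229/10 = 8 - 1*458/5 = 8 - 458/5 = -418/5 ≈ -83.600)
((3459/(-290) - 8400/k) + 50049)/(26823 + 24114) = ((3459/(-290) - 8400/(-418/5)) + 50049)/(26823 + 24114) = ((3459*(-1/290) - 8400*(-5/418)) + 50049)/50937 = ((-3459/290 + 21000/209) + 50049)*(1/50937) = (5367069/60610 + 50049)*(1/50937) = (3038836959/60610)*(1/50937) = 1012945653/1029097190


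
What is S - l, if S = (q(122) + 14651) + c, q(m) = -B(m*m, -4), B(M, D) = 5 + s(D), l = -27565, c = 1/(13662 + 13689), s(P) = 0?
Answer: 1154513062/27351 ≈ 42211.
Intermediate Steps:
c = 1/27351 ≈ 3.6562e-5
B(M, D) = 5 (B(M, D) = 5 + 0 = 5)
q(m) = -5 (q(m) = -1*5 = -5)
S = 400582747/27351 (S = (-5 + 14651) + 1/27351 = 14646 + 1/27351 = 400582747/27351 ≈ 14646.)
S - l = 400582747/27351 - 1*(-27565) = 400582747/27351 + 27565 = 1154513062/27351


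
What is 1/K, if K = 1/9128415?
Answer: 9128415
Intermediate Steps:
K = 1/9128415 ≈ 1.0955e-7
1/K = 1/(1/9128415) = 9128415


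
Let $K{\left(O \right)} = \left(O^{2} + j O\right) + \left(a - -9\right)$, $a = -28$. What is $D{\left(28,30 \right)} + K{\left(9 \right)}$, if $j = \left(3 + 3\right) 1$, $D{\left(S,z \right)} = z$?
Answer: $146$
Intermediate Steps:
$j = 6$ ($j = 6 \cdot 1 = 6$)
$K{\left(O \right)} = -19 + O^{2} + 6 O$ ($K{\left(O \right)} = \left(O^{2} + 6 O\right) - 19 = -19 + O^{2} + 6 O$)
$D{\left(28,30 \right)} + K{\left(9 \right)} = 30 + \left(-19 + 9^{2} + 6 \cdot 9\right) = 30 + \left(-19 + 81 + 54\right) = 30 + 116 = 146$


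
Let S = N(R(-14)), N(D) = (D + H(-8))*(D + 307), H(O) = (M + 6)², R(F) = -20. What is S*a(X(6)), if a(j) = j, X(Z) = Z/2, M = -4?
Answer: -13776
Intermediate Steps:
X(Z) = Z/2 (X(Z) = Z*(½) = Z/2)
H(O) = 4 (H(O) = (-4 + 6)² = 2² = 4)
N(D) = (4 + D)*(307 + D) (N(D) = (D + 4)*(D + 307) = (4 + D)*(307 + D))
S = -4592 (S = 1228 + (-20)² + 311*(-20) = 1228 + 400 - 6220 = -4592)
S*a(X(6)) = -2296*6 = -4592*3 = -13776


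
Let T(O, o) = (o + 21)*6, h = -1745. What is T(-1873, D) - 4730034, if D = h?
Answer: -4740378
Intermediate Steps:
D = -1745
T(O, o) = 126 + 6*o (T(O, o) = (21 + o)*6 = 126 + 6*o)
T(-1873, D) - 4730034 = (126 + 6*(-1745)) - 4730034 = (126 - 10470) - 4730034 = -10344 - 4730034 = -4740378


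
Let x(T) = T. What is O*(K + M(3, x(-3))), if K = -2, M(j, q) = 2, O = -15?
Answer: 0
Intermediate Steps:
O*(K + M(3, x(-3))) = -15*(-2 + 2) = -15*0 = 0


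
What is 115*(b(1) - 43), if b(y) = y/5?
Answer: -4922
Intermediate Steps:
b(y) = y/5 (b(y) = y*(⅕) = y/5)
115*(b(1) - 43) = 115*((⅕)*1 - 43) = 115*(⅕ - 43) = 115*(-214/5) = -4922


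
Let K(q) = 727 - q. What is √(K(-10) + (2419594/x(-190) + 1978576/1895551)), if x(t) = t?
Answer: I*√1346110521165168010/10592785 ≈ 109.53*I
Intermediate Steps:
√(K(-10) + (2419594/x(-190) + 1978576/1895551)) = √((727 - 1*(-10)) + (2419594/(-190) + 1978576/1895551)) = √((727 + 10) + (2419594*(-1/190) + 1978576*(1/1895551))) = √(737 + (-1209797/95 + 1978576/1895551)) = √(737 - 2293043948427/180077345) = √(-2160326945162/180077345) = I*√1346110521165168010/10592785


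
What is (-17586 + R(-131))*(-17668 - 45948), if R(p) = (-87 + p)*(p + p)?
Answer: -2514740480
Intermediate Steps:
R(p) = 2*p*(-87 + p) (R(p) = (-87 + p)*(2*p) = 2*p*(-87 + p))
(-17586 + R(-131))*(-17668 - 45948) = (-17586 + 2*(-131)*(-87 - 131))*(-17668 - 45948) = (-17586 + 2*(-131)*(-218))*(-63616) = (-17586 + 57116)*(-63616) = 39530*(-63616) = -2514740480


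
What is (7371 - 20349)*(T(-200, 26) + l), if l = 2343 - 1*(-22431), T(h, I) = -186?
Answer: -319103064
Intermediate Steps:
l = 24774 (l = 2343 + 22431 = 24774)
(7371 - 20349)*(T(-200, 26) + l) = (7371 - 20349)*(-186 + 24774) = -12978*24588 = -319103064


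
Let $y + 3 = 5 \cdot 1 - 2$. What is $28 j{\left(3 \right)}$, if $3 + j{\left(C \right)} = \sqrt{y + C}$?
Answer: $-84 + 28 \sqrt{3} \approx -35.503$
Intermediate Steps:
$y = 0$ ($y = -3 + \left(5 \cdot 1 - 2\right) = -3 + \left(5 - 2\right) = -3 + 3 = 0$)
$j{\left(C \right)} = -3 + \sqrt{C}$ ($j{\left(C \right)} = -3 + \sqrt{0 + C} = -3 + \sqrt{C}$)
$28 j{\left(3 \right)} = 28 \left(-3 + \sqrt{3}\right) = -84 + 28 \sqrt{3}$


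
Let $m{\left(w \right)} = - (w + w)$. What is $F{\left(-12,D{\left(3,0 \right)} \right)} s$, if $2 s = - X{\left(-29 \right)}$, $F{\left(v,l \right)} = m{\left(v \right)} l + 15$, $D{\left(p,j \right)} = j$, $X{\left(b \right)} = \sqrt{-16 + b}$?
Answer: $- \frac{45 i \sqrt{5}}{2} \approx - 50.312 i$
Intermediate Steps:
$m{\left(w \right)} = - 2 w$
$F{\left(v,l \right)} = 15 - 2 l v$ ($F{\left(v,l \right)} = - 2 v l + 15 = - 2 l v + 15 = 15 - 2 l v$)
$s = - \frac{3 i \sqrt{5}}{2}$ ($s = \frac{\left(-1\right) \sqrt{-16 - 29}}{2} = \frac{\left(-1\right) \sqrt{-45}}{2} = \frac{\left(-1\right) 3 i \sqrt{5}}{2} = \frac{\left(-3\right) i \sqrt{5}}{2} = - \frac{3 i \sqrt{5}}{2} \approx - 3.3541 i$)
$F{\left(-12,D{\left(3,0 \right)} \right)} s = \left(15 - 0 \left(-12\right)\right) \left(- \frac{3 i \sqrt{5}}{2}\right) = \left(15 + 0\right) \left(- \frac{3 i \sqrt{5}}{2}\right) = 15 \left(- \frac{3 i \sqrt{5}}{2}\right) = - \frac{45 i \sqrt{5}}{2}$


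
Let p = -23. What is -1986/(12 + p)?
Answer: 1986/11 ≈ 180.55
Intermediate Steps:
-1986/(12 + p) = -1986/(12 - 23) = -1986/(-11) = -1/11*(-1986) = 1986/11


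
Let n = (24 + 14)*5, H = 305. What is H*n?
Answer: 57950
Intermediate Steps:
n = 190 (n = 38*5 = 190)
H*n = 305*190 = 57950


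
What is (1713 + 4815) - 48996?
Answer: -42468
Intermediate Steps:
(1713 + 4815) - 48996 = 6528 - 48996 = -42468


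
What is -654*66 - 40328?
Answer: -83492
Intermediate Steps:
-654*66 - 40328 = -43164 - 40328 = -83492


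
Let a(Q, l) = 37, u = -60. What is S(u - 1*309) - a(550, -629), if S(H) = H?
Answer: -406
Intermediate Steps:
S(u - 1*309) - a(550, -629) = (-60 - 1*309) - 1*37 = (-60 - 309) - 37 = -369 - 37 = -406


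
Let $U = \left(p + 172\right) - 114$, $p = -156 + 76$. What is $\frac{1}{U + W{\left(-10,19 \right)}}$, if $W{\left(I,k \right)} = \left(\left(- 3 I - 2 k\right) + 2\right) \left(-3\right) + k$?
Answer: $\frac{1}{15} \approx 0.066667$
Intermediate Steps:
$p = -80$
$W{\left(I,k \right)} = -6 + 7 k + 9 I$ ($W{\left(I,k \right)} = \left(2 - 3 I - 2 k\right) \left(-3\right) + k = \left(-6 + 6 k + 9 I\right) + k = -6 + 7 k + 9 I$)
$U = -22$ ($U = \left(-80 + 172\right) - 114 = 92 - 114 = -22$)
$\frac{1}{U + W{\left(-10,19 \right)}} = \frac{1}{-22 + \left(-6 + 7 \cdot 19 + 9 \left(-10\right)\right)} = \frac{1}{-22 - -37} = \frac{1}{-22 + 37} = \frac{1}{15}$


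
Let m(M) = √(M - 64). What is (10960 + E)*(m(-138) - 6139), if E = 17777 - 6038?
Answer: -139349161 + 22699*I*√202 ≈ -1.3935e+8 + 3.2261e+5*I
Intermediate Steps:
m(M) = √(-64 + M)
E = 11739
(10960 + E)*(m(-138) - 6139) = (10960 + 11739)*(√(-64 - 138) - 6139) = 22699*(√(-202) - 6139) = 22699*(I*√202 - 6139) = 22699*(-6139 + I*√202) = -139349161 + 22699*I*√202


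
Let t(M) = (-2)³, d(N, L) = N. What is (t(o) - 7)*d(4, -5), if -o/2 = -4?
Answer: -60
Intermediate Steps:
o = 8 (o = -2*(-4) = 8)
t(M) = -8
(t(o) - 7)*d(4, -5) = (-8 - 7)*4 = -15*4 = -60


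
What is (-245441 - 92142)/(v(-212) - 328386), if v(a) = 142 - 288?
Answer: 337583/328532 ≈ 1.0275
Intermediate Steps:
v(a) = -146
(-245441 - 92142)/(v(-212) - 328386) = (-245441 - 92142)/(-146 - 328386) = -337583/(-328532) = -337583*(-1/328532) = 337583/328532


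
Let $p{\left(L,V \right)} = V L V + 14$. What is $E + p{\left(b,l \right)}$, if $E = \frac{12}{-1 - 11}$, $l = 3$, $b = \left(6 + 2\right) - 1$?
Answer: $76$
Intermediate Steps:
$b = 7$ ($b = 8 - 1 = 7$)
$p{\left(L,V \right)} = 14 + L V^{2}$ ($p{\left(L,V \right)} = L V V + 14 = L V^{2} + 14 = 14 + L V^{2}$)
$E = -1$ ($E = \frac{12}{-12} = 12 \left(- \frac{1}{12}\right) = -1$)
$E + p{\left(b,l \right)} = -1 + \left(14 + 7 \cdot 3^{2}\right) = -1 + \left(14 + 7 \cdot 9\right) = -1 + \left(14 + 63\right) = -1 + 77 = 76$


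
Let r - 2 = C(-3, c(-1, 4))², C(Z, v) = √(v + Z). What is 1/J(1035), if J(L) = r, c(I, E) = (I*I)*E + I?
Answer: ½ ≈ 0.50000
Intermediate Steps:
c(I, E) = I + E*I² (c(I, E) = I²*E + I = E*I² + I = I + E*I²)
C(Z, v) = √(Z + v)
r = 2 (r = 2 + (√(-3 - (1 + 4*(-1))))² = 2 + (√(-3 - (1 - 4)))² = 2 + (√(-3 - 1*(-3)))² = 2 + (√(-3 + 3))² = 2 + (√0)² = 2 + 0² = 2 + 0 = 2)
J(L) = 2
1/J(1035) = 1/2 = ½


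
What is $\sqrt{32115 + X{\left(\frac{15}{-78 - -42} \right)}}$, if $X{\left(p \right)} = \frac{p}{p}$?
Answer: $2 \sqrt{8029} \approx 179.21$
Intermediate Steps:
$X{\left(p \right)} = 1$
$\sqrt{32115 + X{\left(\frac{15}{-78 - -42} \right)}} = \sqrt{32115 + 1} = \sqrt{32116} = 2 \sqrt{8029}$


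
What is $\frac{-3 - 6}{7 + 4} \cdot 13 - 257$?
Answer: $- \frac{2944}{11} \approx -267.64$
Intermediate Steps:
$\frac{-3 - 6}{7 + 4} \cdot 13 - 257 = \frac{-3 - 6}{11} \cdot 13 - 257 = \left(-3 - 6\right) \frac{1}{11} \cdot 13 - 257 = \left(-9\right) \frac{1}{11} \cdot 13 - 257 = \left(- \frac{9}{11}\right) 13 - 257 = - \frac{117}{11} - 257 = - \frac{2944}{11}$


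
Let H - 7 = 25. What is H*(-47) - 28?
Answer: -1532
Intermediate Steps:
H = 32 (H = 7 + 25 = 32)
H*(-47) - 28 = 32*(-47) - 28 = -1504 - 28 = -1532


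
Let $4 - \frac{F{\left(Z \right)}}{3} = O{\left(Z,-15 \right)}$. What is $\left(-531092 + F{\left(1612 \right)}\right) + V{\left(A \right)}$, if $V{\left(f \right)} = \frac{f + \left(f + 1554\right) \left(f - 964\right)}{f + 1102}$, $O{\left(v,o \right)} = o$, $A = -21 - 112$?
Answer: $- \frac{516131885}{969} \approx -5.3264 \cdot 10^{5}$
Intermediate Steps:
$A = -133$ ($A = -21 - 112 = -133$)
$V{\left(f \right)} = \frac{f + \left(-964 + f\right) \left(1554 + f\right)}{1102 + f}$ ($V{\left(f \right)} = \frac{f + \left(1554 + f\right) \left(-964 + f\right)}{1102 + f} = \frac{f + \left(-964 + f\right) \left(1554 + f\right)}{1102 + f}$)
$F{\left(Z \right)} = 57$ ($F{\left(Z \right)} = 12 - -45 = 12 + 45 = 57$)
$\left(-531092 + F{\left(1612 \right)}\right) + V{\left(A \right)} = \left(-531092 + 57\right) + \frac{-1498056 + \left(-133\right)^{2} + 591 \left(-133\right)}{1102 - 133} = -531035 + \frac{-1498056 + 17689 - 78603}{969} = -531035 + \frac{1}{969} \left(-1558970\right) = -531035 - \frac{1558970}{969} = - \frac{516131885}{969}$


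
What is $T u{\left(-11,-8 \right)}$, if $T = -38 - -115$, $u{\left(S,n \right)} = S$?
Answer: $-847$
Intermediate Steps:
$T = 77$ ($T = -38 + 115 = 77$)
$T u{\left(-11,-8 \right)} = 77 \left(-11\right) = -847$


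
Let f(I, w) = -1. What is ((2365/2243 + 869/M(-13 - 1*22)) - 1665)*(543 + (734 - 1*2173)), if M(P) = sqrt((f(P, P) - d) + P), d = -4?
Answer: 3344078080/2243 + 97328*I*sqrt(2) ≈ 1.4909e+6 + 1.3764e+5*I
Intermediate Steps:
M(P) = sqrt(3 + P) (M(P) = sqrt((-1 - 1*(-4)) + P) = sqrt((-1 + 4) + P) = sqrt(3 + P))
((2365/2243 + 869/M(-13 - 1*22)) - 1665)*(543 + (734 - 1*2173)) = ((2365/2243 + 869/(sqrt(3 + (-13 - 1*22)))) - 1665)*(543 + (734 - 1*2173)) = ((2365*(1/2243) + 869/(sqrt(3 + (-13 - 22)))) - 1665)*(543 + (734 - 2173)) = ((2365/2243 + 869/(sqrt(3 - 35))) - 1665)*(543 - 1439) = ((2365/2243 + 869/(sqrt(-32))) - 1665)*(-896) = ((2365/2243 + 869/((4*I*sqrt(2)))) - 1665)*(-896) = ((2365/2243 + 869*(-I*sqrt(2)/8)) - 1665)*(-896) = ((2365/2243 - 869*I*sqrt(2)/8) - 1665)*(-896) = (-3732230/2243 - 869*I*sqrt(2)/8)*(-896) = 3344078080/2243 + 97328*I*sqrt(2)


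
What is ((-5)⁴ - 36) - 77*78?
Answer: -5417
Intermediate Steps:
((-5)⁴ - 36) - 77*78 = (625 - 36) - 6006 = 589 - 6006 = -5417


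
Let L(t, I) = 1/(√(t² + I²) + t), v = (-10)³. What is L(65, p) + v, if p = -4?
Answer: -16065/16 + √4241/16 ≈ -999.99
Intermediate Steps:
v = -1000
L(t, I) = 1/(t + √(I² + t²)) (L(t, I) = 1/(√(I² + t²) + t) = 1/(t + √(I² + t²)))
L(65, p) + v = 1/(65 + √((-4)² + 65²)) - 1000 = 1/(65 + √(16 + 4225)) - 1000 = 1/(65 + √4241) - 1000 = -1000 + 1/(65 + √4241)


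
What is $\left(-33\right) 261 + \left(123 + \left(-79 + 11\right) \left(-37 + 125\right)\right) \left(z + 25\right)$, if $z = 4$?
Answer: $-178582$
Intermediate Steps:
$\left(-33\right) 261 + \left(123 + \left(-79 + 11\right) \left(-37 + 125\right)\right) \left(z + 25\right) = \left(-33\right) 261 + \left(123 + \left(-79 + 11\right) \left(-37 + 125\right)\right) \left(4 + 25\right) = -8613 + \left(123 - 5984\right) 29 = -8613 - 169969 = -178582$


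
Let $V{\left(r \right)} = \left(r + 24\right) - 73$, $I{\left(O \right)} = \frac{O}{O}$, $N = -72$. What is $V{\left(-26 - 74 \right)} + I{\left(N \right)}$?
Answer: $-148$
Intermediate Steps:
$I{\left(O \right)} = 1$
$V{\left(r \right)} = -49 + r$ ($V{\left(r \right)} = \left(24 + r\right) - 73 = -49 + r$)
$V{\left(-26 - 74 \right)} + I{\left(N \right)} = \left(-49 - 100\right) + 1 = -149 + 1 = -148$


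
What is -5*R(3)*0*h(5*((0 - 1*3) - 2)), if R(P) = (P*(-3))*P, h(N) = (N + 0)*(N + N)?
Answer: 0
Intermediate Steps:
h(N) = 2*N² (h(N) = N*(2*N) = 2*N²)
R(P) = -3*P² (R(P) = (-3*P)*P = -3*P²)
-5*R(3)*0*h(5*((0 - 1*3) - 2)) = -5*-3*3²*0*2*(5*((0 - 1*3) - 2))² = -5*-3*9*0*2*(5*((0 - 3) - 2))² = -5*(-27*0)*2*(5*(-3 - 2))² = -0*2*(5*(-5))² = -0*2*(-25)² = -0*2*625 = -0*1250 = -5*0 = 0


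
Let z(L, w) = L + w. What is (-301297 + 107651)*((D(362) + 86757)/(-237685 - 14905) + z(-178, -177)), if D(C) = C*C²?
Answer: 204362272817/1943 ≈ 1.0518e+8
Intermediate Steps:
D(C) = C³
(-301297 + 107651)*((D(362) + 86757)/(-237685 - 14905) + z(-178, -177)) = (-301297 + 107651)*((362³ + 86757)/(-237685 - 14905) + (-178 - 177)) = -193646*((47437928 + 86757)/(-252590) - 355) = -193646*(47524685*(-1/252590) - 355) = -193646*(-731149/3886 - 355) = -193646*(-2110679/3886) = 204362272817/1943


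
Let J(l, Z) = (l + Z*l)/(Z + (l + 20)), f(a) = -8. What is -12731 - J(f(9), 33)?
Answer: -572623/45 ≈ -12725.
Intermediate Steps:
J(l, Z) = (l + Z*l)/(20 + Z + l) (J(l, Z) = (l + Z*l)/(Z + (20 + l)) = (l + Z*l)/(20 + Z + l))
-12731 - J(f(9), 33) = -12731 - (-8)*(1 + 33)/(20 + 33 - 8) = -12731 - (-8)*34/45 = -12731 - 1*(-272/45) = -12731 + 272/45 = -572623/45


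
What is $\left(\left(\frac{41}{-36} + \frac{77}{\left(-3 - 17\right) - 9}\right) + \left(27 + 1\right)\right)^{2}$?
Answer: $\frac{638623441}{1089936} \approx 585.93$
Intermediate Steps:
$\left(\left(\frac{41}{-36} + \frac{77}{\left(-3 - 17\right) - 9}\right) + \left(27 + 1\right)\right)^{2} = \left(\left(41 \left(- \frac{1}{36}\right) + \frac{77}{-20 - 9}\right) + 28\right)^{2} = \left(\left(- \frac{41}{36} + \frac{77}{-29}\right) + 28\right)^{2} = \left(\left(- \frac{41}{36} + 77 \left(- \frac{1}{29}\right)\right) + 28\right)^{2} = \left(\left(- \frac{41}{36} - \frac{77}{29}\right) + 28\right)^{2} = \left(- \frac{3961}{1044} + 28\right)^{2} = \left(\frac{25271}{1044}\right)^{2} = \frac{638623441}{1089936}$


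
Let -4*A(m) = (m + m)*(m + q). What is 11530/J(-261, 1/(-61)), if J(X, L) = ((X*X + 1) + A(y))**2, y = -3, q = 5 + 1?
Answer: 46120/18564880009 ≈ 2.4843e-6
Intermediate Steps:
q = 6
A(m) = -m*(6 + m)/2 (A(m) = -(m + m)*(m + 6)/4 = -2*m*(6 + m)/4 = -m*(6 + m)/2)
J(X, L) = (11/2 + X**2)**2 (J(X, L) = ((X*X + 1) - 1/2*(-3)*(6 - 3))**2 = ((X**2 + 1) - 1/2*(-3)*3)**2 = ((1 + X**2) + 9/2)**2 = (11/2 + X**2)**2)
11530/J(-261, 1/(-61)) = 11530/(((11 + 2*(-261)**2)**2/4)) = 11530/(((11 + 2*68121)**2/4)) = 11530/(((11 + 136242)**2/4)) = 11530/(((1/4)*136253**2)) = 11530/(((1/4)*18564880009)) = 11530/(18564880009/4) = 11530*(4/18564880009) = 46120/18564880009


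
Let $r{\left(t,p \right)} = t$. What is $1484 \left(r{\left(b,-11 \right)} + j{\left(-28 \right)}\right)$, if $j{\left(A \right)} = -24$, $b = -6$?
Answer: $-44520$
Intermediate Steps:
$1484 \left(r{\left(b,-11 \right)} + j{\left(-28 \right)}\right) = 1484 \left(-6 - 24\right) = 1484 \left(-30\right) = -44520$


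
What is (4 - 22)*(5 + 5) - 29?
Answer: -209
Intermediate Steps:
(4 - 22)*(5 + 5) - 29 = -18*10 - 29 = -180 - 29 = -209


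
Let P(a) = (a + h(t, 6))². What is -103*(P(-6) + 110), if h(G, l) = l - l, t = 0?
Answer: -15038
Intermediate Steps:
h(G, l) = 0
P(a) = a² (P(a) = (a + 0)² = a²)
-103*(P(-6) + 110) = -103*((-6)² + 110) = -103*(36 + 110) = -103*146 = -15038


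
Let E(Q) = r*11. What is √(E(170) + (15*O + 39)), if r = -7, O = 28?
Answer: √382 ≈ 19.545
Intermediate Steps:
E(Q) = -77 (E(Q) = -7*11 = -77)
√(E(170) + (15*O + 39)) = √(-77 + (15*28 + 39)) = √(-77 + (420 + 39)) = √(-77 + 459) = √382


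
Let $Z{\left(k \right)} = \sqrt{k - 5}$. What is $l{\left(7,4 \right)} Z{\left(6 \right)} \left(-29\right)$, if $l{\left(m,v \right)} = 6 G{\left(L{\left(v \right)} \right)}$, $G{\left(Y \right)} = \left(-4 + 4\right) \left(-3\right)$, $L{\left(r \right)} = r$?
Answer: $0$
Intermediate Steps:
$Z{\left(k \right)} = \sqrt{-5 + k}$
$G{\left(Y \right)} = 0$ ($G{\left(Y \right)} = 0 \left(-3\right) = 0$)
$l{\left(m,v \right)} = 0$ ($l{\left(m,v \right)} = 6 \cdot 0 = 0$)
$l{\left(7,4 \right)} Z{\left(6 \right)} \left(-29\right) = 0 \sqrt{-5 + 6} \left(-29\right) = 0 \sqrt{1} \left(-29\right) = 0 \cdot 1 \left(-29\right) = 0 \left(-29\right) = 0$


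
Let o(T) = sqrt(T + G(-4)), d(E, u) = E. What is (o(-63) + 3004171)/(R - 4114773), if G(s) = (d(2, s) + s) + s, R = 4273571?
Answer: 3004171/158798 + I*sqrt(69)/158798 ≈ 18.918 + 5.2309e-5*I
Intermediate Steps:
G(s) = 2 + 2*s (G(s) = (2 + s) + s = 2 + 2*s)
o(T) = sqrt(-6 + T) (o(T) = sqrt(T + (2 + 2*(-4))) = sqrt(T + (2 - 8)) = sqrt(T - 6) = sqrt(-6 + T))
(o(-63) + 3004171)/(R - 4114773) = (sqrt(-6 - 63) + 3004171)/(4273571 - 4114773) = (sqrt(-69) + 3004171)/158798 = (I*sqrt(69) + 3004171)*(1/158798) = (3004171 + I*sqrt(69))*(1/158798) = 3004171/158798 + I*sqrt(69)/158798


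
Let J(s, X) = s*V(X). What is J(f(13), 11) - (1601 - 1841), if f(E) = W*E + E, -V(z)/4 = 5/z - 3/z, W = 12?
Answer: 1288/11 ≈ 117.09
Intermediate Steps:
V(z) = -8/z (V(z) = -4*(5/z - 3/z) = -8/z)
f(E) = 13*E (f(E) = 12*E + E = 13*E)
J(s, X) = -8*s/X (J(s, X) = s*(-8/X) = -8*s/X)
J(f(13), 11) - (1601 - 1841) = -8*13*13/11 - (1601 - 1841) = -8*169*1/11 - 1*(-240) = -1352/11 + 240 = 1288/11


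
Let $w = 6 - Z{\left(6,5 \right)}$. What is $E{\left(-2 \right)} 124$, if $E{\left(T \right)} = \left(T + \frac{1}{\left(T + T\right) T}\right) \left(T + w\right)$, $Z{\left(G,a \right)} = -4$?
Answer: $-1860$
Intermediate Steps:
$w = 10$ ($w = 6 - -4 = 6 + 4 = 10$)
$E{\left(T \right)} = \left(10 + T\right) \left(T + \frac{1}{2 T^{2}}\right)$ ($E{\left(T \right)} = \left(T + \frac{1}{\left(T + T\right) T}\right) \left(T + 10\right) = \left(T + \frac{1}{2 T T}\right) \left(10 + T\right) = \left(T + \frac{\frac{1}{2} \frac{1}{T}}{T}\right) \left(10 + T\right) = \left(T + \frac{1}{2 T^{2}}\right) \left(10 + T\right) = \left(10 + T\right) \left(T + \frac{1}{2 T^{2}}\right)$)
$E{\left(-2 \right)} 124 = \frac{10 - 2 + 2 \left(-2\right)^{3} \left(10 - 2\right)}{2 \cdot 4} \cdot 124 = \frac{1}{2} \cdot \frac{1}{4} \left(10 - 2 + 2 \left(-8\right) 8\right) 124 = \frac{1}{2} \cdot \frac{1}{4} \left(10 - 2 - 128\right) 124 = \frac{1}{2} \cdot \frac{1}{4} \left(-120\right) 124 = \left(-15\right) 124 = -1860$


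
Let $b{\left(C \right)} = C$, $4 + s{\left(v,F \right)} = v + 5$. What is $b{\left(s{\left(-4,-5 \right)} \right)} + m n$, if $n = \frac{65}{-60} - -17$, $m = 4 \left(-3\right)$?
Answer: $-194$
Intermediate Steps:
$s{\left(v,F \right)} = 1 + v$ ($s{\left(v,F \right)} = -4 + \left(v + 5\right) = -4 + \left(5 + v\right) = 1 + v$)
$m = -12$
$n = \frac{191}{12}$ ($n = 65 \left(- \frac{1}{60}\right) + 17 = - \frac{13}{12} + 17 = \frac{191}{12} \approx 15.917$)
$b{\left(s{\left(-4,-5 \right)} \right)} + m n = \left(1 - 4\right) - 191 = -3 - 191 = -194$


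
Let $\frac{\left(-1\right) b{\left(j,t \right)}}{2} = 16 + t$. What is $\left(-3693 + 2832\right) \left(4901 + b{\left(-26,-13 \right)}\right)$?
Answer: $-4214595$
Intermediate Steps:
$b{\left(j,t \right)} = -32 - 2 t$ ($b{\left(j,t \right)} = - 2 \left(16 + t\right) = -32 - 2 t$)
$\left(-3693 + 2832\right) \left(4901 + b{\left(-26,-13 \right)}\right) = \left(-3693 + 2832\right) \left(4901 - 6\right) = - 861 \left(4901 + \left(-32 + 26\right)\right) = - 861 \left(4901 - 6\right) = \left(-861\right) 4895 = -4214595$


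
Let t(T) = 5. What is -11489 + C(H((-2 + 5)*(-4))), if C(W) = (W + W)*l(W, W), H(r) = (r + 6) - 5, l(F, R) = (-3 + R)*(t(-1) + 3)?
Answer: -9025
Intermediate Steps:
l(F, R) = -24 + 8*R (l(F, R) = (-3 + R)*(5 + 3) = (-3 + R)*8 = -24 + 8*R)
H(r) = 1 + r (H(r) = (6 + r) - 5 = 1 + r)
C(W) = 2*W*(-24 + 8*W) (C(W) = (W + W)*(-24 + 8*W) = (2*W)*(-24 + 8*W) = 2*W*(-24 + 8*W))
-11489 + C(H((-2 + 5)*(-4))) = -11489 + 16*(1 + (-2 + 5)*(-4))*(-3 + (1 + (-2 + 5)*(-4))) = -11489 + 16*(1 + 3*(-4))*(-3 + (1 + 3*(-4))) = -11489 + 16*(1 - 12)*(-3 + (1 - 12)) = -11489 + 16*(-11)*(-3 - 11) = -11489 + 16*(-11)*(-14) = -11489 + 2464 = -9025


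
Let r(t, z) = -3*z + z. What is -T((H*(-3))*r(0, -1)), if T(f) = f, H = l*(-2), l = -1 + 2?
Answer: -12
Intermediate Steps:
l = 1
H = -2 (H = 1*(-2) = -2)
r(t, z) = -2*z
-T((H*(-3))*r(0, -1)) = -(-2*(-3))*(-2*(-1)) = -6*2 = -1*12 = -12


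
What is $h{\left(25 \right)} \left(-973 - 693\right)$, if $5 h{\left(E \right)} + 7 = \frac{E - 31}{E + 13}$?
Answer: $\frac{226576}{95} \approx 2385.0$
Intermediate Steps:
$h{\left(E \right)} = - \frac{7}{5} + \frac{-31 + E}{5 \left(13 + E\right)}$ ($h{\left(E \right)} = - \frac{7}{5} + \frac{\left(E - 31\right) \frac{1}{E + 13}}{5} = - \frac{7}{5} + \frac{\left(-31 + E\right) \frac{1}{13 + E}}{5} = - \frac{7}{5} + \frac{\frac{1}{13 + E} \left(-31 + E\right)}{5} = - \frac{7}{5} + \frac{-31 + E}{5 \left(13 + E\right)}$)
$h{\left(25 \right)} \left(-973 - 693\right) = \frac{2 \left(-61 - 75\right)}{5 \left(13 + 25\right)} \left(-973 - 693\right) = \frac{2 \left(-61 - 75\right)}{5 \cdot 38} \left(-973 - 693\right) = \frac{2}{5} \cdot \frac{1}{38} \left(-136\right) \left(-1666\right) = \left(- \frac{136}{95}\right) \left(-1666\right) = \frac{226576}{95}$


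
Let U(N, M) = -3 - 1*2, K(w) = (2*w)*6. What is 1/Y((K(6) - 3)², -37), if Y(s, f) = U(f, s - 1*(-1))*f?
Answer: 1/185 ≈ 0.0054054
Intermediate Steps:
K(w) = 12*w
U(N, M) = -5 (U(N, M) = -3 - 2 = -5)
Y(s, f) = -5*f
1/Y((K(6) - 3)², -37) = 1/(-5*(-37)) = 1/185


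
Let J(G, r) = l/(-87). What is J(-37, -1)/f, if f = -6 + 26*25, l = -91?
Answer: 13/8004 ≈ 0.0016242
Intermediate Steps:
f = 644 (f = -6 + 650 = 644)
J(G, r) = 91/87 (J(G, r) = -91/(-87) = -91*(-1/87) = 91/87)
J(-37, -1)/f = (91/87)/644 = (91/87)*(1/644) = 13/8004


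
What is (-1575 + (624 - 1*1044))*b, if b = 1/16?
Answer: -1995/16 ≈ -124.69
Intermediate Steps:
b = 1/16 ≈ 0.062500
(-1575 + (624 - 1*1044))*b = (-1575 + (624 - 1*1044))*(1/16) = (-1575 + (624 - 1044))*(1/16) = (-1575 - 420)*(1/16) = -1995*1/16 = -1995/16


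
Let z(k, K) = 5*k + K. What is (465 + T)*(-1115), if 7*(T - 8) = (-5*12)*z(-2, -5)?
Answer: -4695265/7 ≈ -6.7075e+5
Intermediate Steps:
z(k, K) = K + 5*k
T = 956/7 (T = 8 + ((-5*12)*(-5 + 5*(-2)))/7 = 8 + (-60*(-5 - 10))/7 = 8 + (-60*(-15))/7 = 8 + (⅐)*900 = 8 + 900/7 = 956/7 ≈ 136.57)
(465 + T)*(-1115) = (465 + 956/7)*(-1115) = (4211/7)*(-1115) = -4695265/7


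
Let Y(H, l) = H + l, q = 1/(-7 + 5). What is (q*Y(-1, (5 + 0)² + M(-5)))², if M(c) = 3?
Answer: 729/4 ≈ 182.25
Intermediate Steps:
q = -½ (q = 1/(-2) = -½ ≈ -0.50000)
(q*Y(-1, (5 + 0)² + M(-5)))² = (-(-1 + ((5 + 0)² + 3))/2)² = (-(-1 + (5² + 3))/2)² = (-(-1 + (25 + 3))/2)² = (-(-1 + 28)/2)² = (-½*27)² = (-27/2)² = 729/4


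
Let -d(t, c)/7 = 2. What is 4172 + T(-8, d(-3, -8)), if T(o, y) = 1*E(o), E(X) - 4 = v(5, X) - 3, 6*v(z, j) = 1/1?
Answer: 25039/6 ≈ 4173.2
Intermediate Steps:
d(t, c) = -14 (d(t, c) = -7*2 = -14)
v(z, j) = ⅙ (v(z, j) = (⅙)/1 = (⅙)*1 = ⅙)
E(X) = 7/6 (E(X) = 4 + (⅙ - 3) = 4 - 17/6 = 7/6)
T(o, y) = 7/6 (T(o, y) = 1*(7/6) = 7/6)
4172 + T(-8, d(-3, -8)) = 4172 + 7/6 = 25039/6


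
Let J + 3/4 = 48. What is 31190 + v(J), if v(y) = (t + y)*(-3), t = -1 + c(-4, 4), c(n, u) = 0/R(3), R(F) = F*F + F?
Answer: 124205/4 ≈ 31051.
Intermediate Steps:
R(F) = F + F**2 (R(F) = F**2 + F = F + F**2)
c(n, u) = 0 (c(n, u) = 0/((3*(1 + 3))) = 0/((3*4)) = 0/12 = 0*(1/12) = 0)
J = 189/4 (J = -3/4 + 48 = 189/4 ≈ 47.250)
t = -1 (t = -1 + 0 = -1)
v(y) = 3 - 3*y (v(y) = (-1 + y)*(-3) = 3 - 3*y)
31190 + v(J) = 31190 + (3 - 3*189/4) = 31190 + (3 - 567/4) = 31190 - 555/4 = 124205/4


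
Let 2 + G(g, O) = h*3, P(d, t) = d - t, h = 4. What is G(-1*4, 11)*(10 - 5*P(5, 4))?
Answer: 50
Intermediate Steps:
G(g, O) = 10 (G(g, O) = -2 + 4*3 = -2 + 12 = 10)
G(-1*4, 11)*(10 - 5*P(5, 4)) = 10*(10 - 5*(5 - 1*4)) = 10*(10 - 5*(5 - 4)) = 10*(10 - 5*1) = 10*(10 - 5) = 10*5 = 50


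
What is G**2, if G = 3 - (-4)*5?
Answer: 529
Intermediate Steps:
G = 23 (G = 3 - 2*(-10) = 3 + 20 = 23)
G**2 = 23**2 = 529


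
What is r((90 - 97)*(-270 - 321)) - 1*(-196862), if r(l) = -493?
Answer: 196369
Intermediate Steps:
r((90 - 97)*(-270 - 321)) - 1*(-196862) = -493 - 1*(-196862) = -493 + 196862 = 196369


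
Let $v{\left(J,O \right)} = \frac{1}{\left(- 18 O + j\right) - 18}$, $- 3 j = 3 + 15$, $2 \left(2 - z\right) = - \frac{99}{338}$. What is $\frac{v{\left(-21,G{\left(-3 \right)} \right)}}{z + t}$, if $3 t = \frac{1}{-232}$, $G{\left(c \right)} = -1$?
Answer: $- \frac{19604}{252305} \approx -0.0777$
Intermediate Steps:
$z = \frac{1451}{676}$ ($z = 2 - \frac{\left(-99\right) \frac{1}{338}}{2} = 2 - - \frac{99}{676} = 2 + \frac{99}{676} = \frac{1451}{676} \approx 2.1465$)
$j = -6$ ($j = - \frac{3 + 15}{3} = \left(- \frac{1}{3}\right) 18 = -6$)
$t = - \frac{1}{696}$ ($t = \frac{1}{3 \left(-232\right)} = \frac{1}{3} \left(- \frac{1}{232}\right) = - \frac{1}{696} \approx -0.0014368$)
$v{\left(J,O \right)} = \frac{1}{-24 - 18 O}$ ($v{\left(J,O \right)} = \frac{1}{\left(- 18 O - 6\right) - 18} = \frac{1}{\left(-6 - 18 O\right) - 18} = \frac{1}{-24 - 18 O}$)
$\frac{v{\left(-21,G{\left(-3 \right)} \right)}}{z + t} = \frac{\left(-1\right) \frac{1}{24 + 18 \left(-1\right)}}{\frac{1451}{676} - \frac{1}{696}} = \frac{\left(-1\right) \frac{1}{24 - 18}}{\frac{252305}{117624}} = - \frac{1}{6} \cdot \frac{117624}{252305} = \left(-1\right) \frac{1}{6} \cdot \frac{117624}{252305} = \left(- \frac{1}{6}\right) \frac{117624}{252305} = - \frac{19604}{252305}$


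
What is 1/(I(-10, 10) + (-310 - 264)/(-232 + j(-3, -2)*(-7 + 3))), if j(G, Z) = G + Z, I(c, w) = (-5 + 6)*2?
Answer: 106/499 ≈ 0.21242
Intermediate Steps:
I(c, w) = 2 (I(c, w) = 1*2 = 2)
1/(I(-10, 10) + (-310 - 264)/(-232 + j(-3, -2)*(-7 + 3))) = 1/(2 + (-310 - 264)/(-232 + (-3 - 2)*(-7 + 3))) = 1/(2 - 574/(-232 - 5*(-4))) = 1/(2 - 574/(-232 + 20)) = 1/(2 - 574/(-212)) = 1/(2 - 574*(-1/212)) = 1/(2 + 287/106) = 1/(499/106) = 106/499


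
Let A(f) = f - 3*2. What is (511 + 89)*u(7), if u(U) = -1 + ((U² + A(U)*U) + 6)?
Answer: 36600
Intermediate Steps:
A(f) = -6 + f (A(f) = f - 6 = -6 + f)
u(U) = 5 + U² + U*(-6 + U) (u(U) = -1 + ((U² + (-6 + U)*U) + 6) = -1 + ((U² + U*(-6 + U)) + 6) = -1 + (6 + U² + U*(-6 + U)) = 5 + U² + U*(-6 + U))
(511 + 89)*u(7) = (511 + 89)*(5 + 7² + 7*(-6 + 7)) = 600*(5 + 49 + 7*1) = 600*(5 + 49 + 7) = 600*61 = 36600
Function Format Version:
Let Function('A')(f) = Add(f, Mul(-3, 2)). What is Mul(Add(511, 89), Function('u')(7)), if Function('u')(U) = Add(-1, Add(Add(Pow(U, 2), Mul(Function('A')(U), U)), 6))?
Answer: 36600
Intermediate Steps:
Function('A')(f) = Add(-6, f) (Function('A')(f) = Add(f, -6) = Add(-6, f))
Function('u')(U) = Add(5, Pow(U, 2), Mul(U, Add(-6, U))) (Function('u')(U) = Add(-1, Add(Add(Pow(U, 2), Mul(Add(-6, U), U)), 6)) = Add(-1, Add(Add(Pow(U, 2), Mul(U, Add(-6, U))), 6)) = Add(-1, Add(6, Pow(U, 2), Mul(U, Add(-6, U)))) = Add(5, Pow(U, 2), Mul(U, Add(-6, U))))
Mul(Add(511, 89), Function('u')(7)) = Mul(Add(511, 89), Add(5, Pow(7, 2), Mul(7, Add(-6, 7)))) = Mul(600, Add(5, 49, Mul(7, 1))) = Mul(600, Add(5, 49, 7)) = Mul(600, 61) = 36600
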